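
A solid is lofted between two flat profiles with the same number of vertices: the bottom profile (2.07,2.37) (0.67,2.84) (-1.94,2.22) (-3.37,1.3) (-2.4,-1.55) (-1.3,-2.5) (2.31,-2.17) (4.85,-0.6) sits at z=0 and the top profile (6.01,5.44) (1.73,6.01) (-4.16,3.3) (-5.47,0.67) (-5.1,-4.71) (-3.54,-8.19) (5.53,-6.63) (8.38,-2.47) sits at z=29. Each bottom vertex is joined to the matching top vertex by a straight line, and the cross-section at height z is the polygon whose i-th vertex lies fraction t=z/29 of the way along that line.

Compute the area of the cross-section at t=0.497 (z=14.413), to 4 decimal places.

Area at t=0.497: 77.5988

Cross-section at t=0.497: each vertex is (1-t)·p0[i] + t·p1[i].
  v1: (1-0.497)·(2.07,2.37) + 0.497·(6.01,5.44) = (4.0282,3.8958)
  v2: (1-0.497)·(0.67,2.84) + 0.497·(1.73,6.01) = (1.1968,4.4155)
  v3: (1-0.497)·(-1.94,2.22) + 0.497·(-4.16,3.3) = (-3.0433,2.7568)
  v4: (1-0.497)·(-3.37,1.3) + 0.497·(-5.47,0.67) = (-4.4137,0.9869)
  v5: (1-0.497)·(-2.4,-1.55) + 0.497·(-5.1,-4.71) = (-3.7419,-3.1205)
  v6: (1-0.497)·(-1.3,-2.5) + 0.497·(-3.54,-8.19) = (-2.4133,-5.3279)
  v7: (1-0.497)·(2.31,-2.17) + 0.497·(5.53,-6.63) = (3.9103,-4.3866)
  v8: (1-0.497)·(4.85,-0.6) + 0.497·(8.38,-2.47) = (6.6044,-1.5294)
Shoelace sum Σ(x_i·y_{i+1} − x_{i+1}·y_i):
  i=1: 4.0282·4.4155 − 1.1968·3.8958 = +13.1238 (running +13.1238)
  i=2: 1.1968·2.7568 − -3.0433·4.4155 = +16.7372 (running +29.8610)
  i=3: -3.0433·0.9869 − -4.4137·2.7568 = +9.1641 (running +39.0251)
  i=4: -4.4137·-3.1205 − -3.7419·0.9869 = +17.4659 (running +56.4910)
  i=5: -3.7419·-5.3279 − -2.4133·-3.1205 = +12.4059 (running +68.8969)
  i=6: -2.4133·-4.3866 − 3.9103·-5.3279 = +31.4202 (running +100.3170)
  i=7: 3.9103·-1.5294 − 6.6044·-4.3866 = +22.9906 (running +123.3076)
  i=8: 6.6044·3.8958 − 4.0282·-1.5294 = +31.8901 (running +155.1977)
Area = |Σ|/2 = |155.1977|/2 = 77.5988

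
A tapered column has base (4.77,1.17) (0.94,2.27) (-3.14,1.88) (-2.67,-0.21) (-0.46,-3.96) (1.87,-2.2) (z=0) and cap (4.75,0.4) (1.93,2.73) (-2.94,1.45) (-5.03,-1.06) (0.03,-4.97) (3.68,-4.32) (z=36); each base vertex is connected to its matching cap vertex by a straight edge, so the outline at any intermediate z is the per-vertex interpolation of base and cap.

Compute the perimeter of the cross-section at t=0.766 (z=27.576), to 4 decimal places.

Cross-section at t=0.766: each vertex is (1-t)·p0[i] + t·p1[i].
  v1: (1-0.766)·(4.77,1.17) + 0.766·(4.75,0.4) = (4.7547,0.5802)
  v2: (1-0.766)·(0.94,2.27) + 0.766·(1.93,2.73) = (1.6983,2.6224)
  v3: (1-0.766)·(-3.14,1.88) + 0.766·(-2.94,1.45) = (-2.9868,1.5506)
  v4: (1-0.766)·(-2.67,-0.21) + 0.766·(-5.03,-1.06) = (-4.4778,-0.8611)
  v5: (1-0.766)·(-0.46,-3.96) + 0.766·(0.03,-4.97) = (-0.0847,-4.7337)
  v6: (1-0.766)·(1.87,-2.2) + 0.766·(3.68,-4.32) = (3.2565,-3.8239)
Perimeter = Σ |v_{i+1} − v_i|:
  edge 1→2: √(-3.0563² + 2.0422²) = 3.6758 (running 3.6758)
  edge 2→3: √(-4.6851² + -1.0717²) = 4.8062 (running 8.4820)
  edge 3→4: √(-1.4910² + -2.4117²) = 2.8354 (running 11.3174)
  edge 4→5: √(4.3931² + -3.8726²) = 5.8563 (running 17.1736)
  edge 5→6: √(3.3411² + 0.9097²) = 3.4628 (running 20.6364)
  edge 6→1: √(1.4982² + 4.4041²) = 4.6520 (running 25.2884)
Perimeter = 25.2884

Perimeter at t=0.766: 25.2884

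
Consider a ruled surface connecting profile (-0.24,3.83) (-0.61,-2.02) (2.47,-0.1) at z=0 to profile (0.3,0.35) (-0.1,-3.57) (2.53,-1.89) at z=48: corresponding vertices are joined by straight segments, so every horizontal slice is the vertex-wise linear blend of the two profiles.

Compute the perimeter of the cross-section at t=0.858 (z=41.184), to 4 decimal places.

Cross-section at t=0.858: each vertex is (1-t)·p0[i] + t·p1[i].
  v1: (1-0.858)·(-0.24,3.83) + 0.858·(0.3,0.35) = (0.2233,0.8442)
  v2: (1-0.858)·(-0.61,-2.02) + 0.858·(-0.1,-3.57) = (-0.1724,-3.3499)
  v3: (1-0.858)·(2.47,-0.1) + 0.858·(2.53,-1.89) = (2.5215,-1.6358)
Perimeter = Σ |v_{i+1} − v_i|:
  edge 1→2: √(-0.3957² + -4.1941²) = 4.2127 (running 4.2127)
  edge 2→3: √(2.6939² + 1.7141²) = 3.1930 (running 7.4057)
  edge 3→1: √(-2.2982² + 2.4800²) = 3.3811 (running 10.7868)
Perimeter = 10.7868

Perimeter at t=0.858: 10.7868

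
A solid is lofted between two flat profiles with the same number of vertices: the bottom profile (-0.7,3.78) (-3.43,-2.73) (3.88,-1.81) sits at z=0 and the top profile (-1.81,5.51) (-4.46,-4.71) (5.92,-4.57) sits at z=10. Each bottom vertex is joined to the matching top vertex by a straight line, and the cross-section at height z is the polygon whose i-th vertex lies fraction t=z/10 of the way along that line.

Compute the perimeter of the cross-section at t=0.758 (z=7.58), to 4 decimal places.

Cross-section at t=0.758: each vertex is (1-t)·p0[i] + t·p1[i].
  v1: (1-0.758)·(-0.7,3.78) + 0.758·(-1.81,5.51) = (-1.5414,5.0913)
  v2: (1-0.758)·(-3.43,-2.73) + 0.758·(-4.46,-4.71) = (-4.2107,-4.2308)
  v3: (1-0.758)·(3.88,-1.81) + 0.758·(5.92,-4.57) = (5.4263,-3.9021)
Perimeter = Σ |v_{i+1} − v_i|:
  edge 1→2: √(-2.6694² + -9.3222²) = 9.6968 (running 9.6968)
  edge 2→3: √(9.6371² + 0.3288²) = 9.6427 (running 19.3395)
  edge 3→1: √(-6.9677² + 8.9934²) = 11.3768 (running 30.7162)
Perimeter = 30.7162

Perimeter at t=0.758: 30.7162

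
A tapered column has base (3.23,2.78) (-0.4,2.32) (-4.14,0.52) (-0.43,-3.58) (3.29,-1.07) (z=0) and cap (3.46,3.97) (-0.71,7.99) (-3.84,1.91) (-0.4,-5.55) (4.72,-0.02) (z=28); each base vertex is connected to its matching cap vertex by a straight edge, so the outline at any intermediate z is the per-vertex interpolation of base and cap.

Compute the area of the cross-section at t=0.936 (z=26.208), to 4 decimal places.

Cross-section at t=0.936: each vertex is (1-t)·p0[i] + t·p1[i].
  v1: (1-0.936)·(3.23,2.78) + 0.936·(3.46,3.97) = (3.4453,3.8938)
  v2: (1-0.936)·(-0.4,2.32) + 0.936·(-0.71,7.99) = (-0.6902,7.6271)
  v3: (1-0.936)·(-4.14,0.52) + 0.936·(-3.84,1.91) = (-3.8592,1.8210)
  v4: (1-0.936)·(-0.43,-3.58) + 0.936·(-0.4,-5.55) = (-0.4019,-5.4239)
  v5: (1-0.936)·(3.29,-1.07) + 0.936·(4.72,-0.02) = (4.6285,-0.0872)
Shoelace sum Σ(x_i·y_{i+1} − x_{i+1}·y_i):
  i=1: 3.4453·7.6271 − -0.6902·3.8938 = +28.9649 (running +28.9649)
  i=2: -0.6902·1.8210 − -3.8592·7.6271 = +28.1778 (running +57.1427)
  i=3: -3.8592·-5.4239 − -0.4019·1.8210 = +21.6639 (running +78.8066)
  i=4: -0.4019·-0.0872 − 4.6285·-5.4239 = +25.1396 (running +103.9462)
  i=5: 4.6285·3.8938 − 3.4453·-0.0872 = +18.3230 (running +122.2692)
Area = |Σ|/2 = |122.2692|/2 = 61.1346

Area at t=0.936: 61.1346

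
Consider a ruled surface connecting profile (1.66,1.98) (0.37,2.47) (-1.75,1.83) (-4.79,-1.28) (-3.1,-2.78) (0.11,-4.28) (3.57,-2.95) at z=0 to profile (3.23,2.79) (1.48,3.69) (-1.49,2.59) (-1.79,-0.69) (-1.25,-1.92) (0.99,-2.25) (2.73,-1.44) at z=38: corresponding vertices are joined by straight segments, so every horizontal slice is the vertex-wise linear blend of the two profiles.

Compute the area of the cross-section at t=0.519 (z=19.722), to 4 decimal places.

Cross-section at t=0.519: each vertex is (1-t)·p0[i] + t·p1[i].
  v1: (1-0.519)·(1.66,1.98) + 0.519·(3.23,2.79) = (2.4748,2.4004)
  v2: (1-0.519)·(0.37,2.47) + 0.519·(1.48,3.69) = (0.9461,3.1032)
  v3: (1-0.519)·(-1.75,1.83) + 0.519·(-1.49,2.59) = (-1.6151,2.2244)
  v4: (1-0.519)·(-4.79,-1.28) + 0.519·(-1.79,-0.69) = (-3.2330,-0.9738)
  v5: (1-0.519)·(-3.1,-2.78) + 0.519·(-1.25,-1.92) = (-2.1399,-2.3337)
  v6: (1-0.519)·(0.11,-4.28) + 0.519·(0.99,-2.25) = (0.5667,-3.2264)
  v7: (1-0.519)·(3.57,-2.95) + 0.519·(2.73,-1.44) = (3.1340,-2.1663)
Shoelace sum Σ(x_i·y_{i+1} − x_{i+1}·y_i):
  i=1: 2.4748·3.1032 − 0.9461·2.4004 = +5.4089 (running +5.4089)
  i=2: 0.9461·2.2244 − -1.6151·3.1032 = +7.1163 (running +12.5252)
  i=3: -1.6151·-0.9738 − -3.2330·2.2244 = +8.7643 (running +21.2895)
  i=4: -3.2330·-2.3337 − -2.1399·-0.9738 = +5.4610 (running +26.7505)
  i=5: -2.1399·-3.2264 − 0.5667·-2.3337 = +8.2266 (running +34.9771)
  i=6: 0.5667·-2.1663 − 3.1340·-3.2264 = +8.8841 (running +43.8612)
  i=7: 3.1340·2.4004 − 2.4748·-2.1663 = +12.8842 (running +56.7453)
Area = |Σ|/2 = |56.7453|/2 = 28.3727

Area at t=0.519: 28.3727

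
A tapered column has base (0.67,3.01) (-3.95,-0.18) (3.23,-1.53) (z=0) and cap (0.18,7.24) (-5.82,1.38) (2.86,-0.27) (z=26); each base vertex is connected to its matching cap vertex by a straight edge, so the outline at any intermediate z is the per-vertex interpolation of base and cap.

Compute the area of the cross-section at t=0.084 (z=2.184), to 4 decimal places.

Area at t=0.084: 15.7288

Cross-section at t=0.084: each vertex is (1-t)·p0[i] + t·p1[i].
  v1: (1-0.084)·(0.67,3.01) + 0.084·(0.18,7.24) = (0.6288,3.3653)
  v2: (1-0.084)·(-3.95,-0.18) + 0.084·(-5.82,1.38) = (-4.1071,-0.0490)
  v3: (1-0.084)·(3.23,-1.53) + 0.084·(2.86,-0.27) = (3.1989,-1.4242)
Shoelace sum Σ(x_i·y_{i+1} − x_{i+1}·y_i):
  i=1: 0.6288·-0.0490 − -4.1071·3.3653 = +13.7909 (running +13.7909)
  i=2: -4.1071·-1.4242 − 3.1989·-0.0490 = +6.0058 (running +19.7966)
  i=3: 3.1989·3.3653 − 0.6288·-1.4242 = +11.6610 (running +31.4576)
Area = |Σ|/2 = |31.4576|/2 = 15.7288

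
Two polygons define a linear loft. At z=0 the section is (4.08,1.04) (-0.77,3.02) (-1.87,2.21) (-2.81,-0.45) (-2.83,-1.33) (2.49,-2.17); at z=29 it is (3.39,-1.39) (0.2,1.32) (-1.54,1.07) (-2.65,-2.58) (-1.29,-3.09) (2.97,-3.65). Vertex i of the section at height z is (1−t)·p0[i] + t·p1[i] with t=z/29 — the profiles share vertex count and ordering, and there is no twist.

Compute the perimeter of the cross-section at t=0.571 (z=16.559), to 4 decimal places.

Cross-section at t=0.571: each vertex is (1-t)·p0[i] + t·p1[i].
  v1: (1-0.571)·(4.08,1.04) + 0.571·(3.39,-1.39) = (3.6860,-0.3475)
  v2: (1-0.571)·(-0.77,3.02) + 0.571·(0.2,1.32) = (-0.2161,2.0493)
  v3: (1-0.571)·(-1.87,2.21) + 0.571·(-1.54,1.07) = (-1.6816,1.5591)
  v4: (1-0.571)·(-2.81,-0.45) + 0.571·(-2.65,-2.58) = (-2.7186,-1.6662)
  v5: (1-0.571)·(-2.83,-1.33) + 0.571·(-1.29,-3.09) = (-1.9507,-2.3350)
  v6: (1-0.571)·(2.49,-2.17) + 0.571·(2.97,-3.65) = (2.7641,-3.0151)
Perimeter = Σ |v_{i+1} − v_i|:
  edge 1→2: √(-3.9021² + 2.3968²) = 4.5795 (running 4.5795)
  edge 2→3: √(-1.4654² + -0.4902²) = 1.5453 (running 6.1247)
  edge 3→4: √(-1.0371² + -3.2253²) = 3.3879 (running 9.5127)
  edge 4→5: √(0.7680² + -0.6687²) = 1.0183 (running 10.5310)
  edge 5→6: √(4.7147² + -0.6801²) = 4.7635 (running 15.2945)
  edge 6→1: √(0.9219² + 2.6675²) = 2.8224 (running 18.1169)
Perimeter = 18.1169

Perimeter at t=0.571: 18.1169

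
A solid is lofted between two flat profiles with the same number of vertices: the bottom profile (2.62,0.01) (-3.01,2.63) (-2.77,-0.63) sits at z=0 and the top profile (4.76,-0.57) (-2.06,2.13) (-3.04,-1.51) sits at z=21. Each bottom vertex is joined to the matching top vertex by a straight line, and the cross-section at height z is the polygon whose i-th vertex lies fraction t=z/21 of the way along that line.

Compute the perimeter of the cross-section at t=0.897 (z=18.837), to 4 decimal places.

Cross-section at t=0.897: each vertex is (1-t)·p0[i] + t·p1[i].
  v1: (1-0.897)·(2.62,0.01) + 0.897·(4.76,-0.57) = (4.5396,-0.5103)
  v2: (1-0.897)·(-3.01,2.63) + 0.897·(-2.06,2.13) = (-2.1578,2.1815)
  v3: (1-0.897)·(-2.77,-0.63) + 0.897·(-3.04,-1.51) = (-3.0122,-1.4194)
Perimeter = Σ |v_{i+1} − v_i|:
  edge 1→2: √(-6.6974² + 2.6918²) = 7.2181 (running 7.2181)
  edge 2→3: √(-0.8543² + -3.6009²) = 3.7008 (running 10.9189)
  edge 3→1: √(7.5518² + 0.9091²) = 7.6063 (running 18.5252)
Perimeter = 18.5252

Perimeter at t=0.897: 18.5252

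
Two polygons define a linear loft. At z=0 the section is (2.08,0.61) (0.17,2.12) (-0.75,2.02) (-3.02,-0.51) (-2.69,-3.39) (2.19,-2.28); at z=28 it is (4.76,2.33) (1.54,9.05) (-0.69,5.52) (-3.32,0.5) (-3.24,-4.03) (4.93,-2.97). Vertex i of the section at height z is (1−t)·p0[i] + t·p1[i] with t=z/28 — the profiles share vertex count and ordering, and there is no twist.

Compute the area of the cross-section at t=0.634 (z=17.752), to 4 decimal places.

Cross-section at t=0.634: each vertex is (1-t)·p0[i] + t·p1[i].
  v1: (1-0.634)·(2.08,0.61) + 0.634·(4.76,2.33) = (3.7791,1.7005)
  v2: (1-0.634)·(0.17,2.12) + 0.634·(1.54,9.05) = (1.0386,6.5136)
  v3: (1-0.634)·(-0.75,2.02) + 0.634·(-0.69,5.52) = (-0.7120,4.2390)
  v4: (1-0.634)·(-3.02,-0.51) + 0.634·(-3.32,0.5) = (-3.2102,0.1303)
  v5: (1-0.634)·(-2.69,-3.39) + 0.634·(-3.24,-4.03) = (-3.0387,-3.7958)
  v6: (1-0.634)·(2.19,-2.28) + 0.634·(4.93,-2.97) = (3.9272,-2.7175)
Shoelace sum Σ(x_i·y_{i+1} − x_{i+1}·y_i):
  i=1: 3.7791·6.5136 − 1.0386·1.7005 = +22.8497 (running +22.8497)
  i=2: 1.0386·4.2390 − -0.7120·6.5136 = +9.0400 (running +31.8896)
  i=3: -0.7120·0.1303 − -3.2102·4.2390 = +13.5152 (running +45.4049)
  i=4: -3.2102·-3.7958 − -3.0387·0.1303 = +12.5812 (running +57.9861)
  i=5: -3.0387·-2.7175 − 3.9272·-3.7958 = +23.1641 (running +81.1502)
  i=6: 3.9272·1.7005 − 3.7791·-2.7175 = +16.9477 (running +98.0979)
Area = |Σ|/2 = |98.0979|/2 = 49.0489

Area at t=0.634: 49.0489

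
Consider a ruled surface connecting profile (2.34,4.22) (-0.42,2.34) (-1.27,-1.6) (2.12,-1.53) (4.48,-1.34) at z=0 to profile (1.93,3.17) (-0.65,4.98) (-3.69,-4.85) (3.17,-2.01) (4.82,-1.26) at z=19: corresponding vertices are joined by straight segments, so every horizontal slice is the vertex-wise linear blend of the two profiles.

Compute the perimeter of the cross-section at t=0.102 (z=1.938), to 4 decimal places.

Cross-section at t=0.102: each vertex is (1-t)·p0[i] + t·p1[i].
  v1: (1-0.102)·(2.34,4.22) + 0.102·(1.93,3.17) = (2.2982,4.1129)
  v2: (1-0.102)·(-0.42,2.34) + 0.102·(-0.65,4.98) = (-0.4435,2.6093)
  v3: (1-0.102)·(-1.27,-1.6) + 0.102·(-3.69,-4.85) = (-1.5168,-1.9315)
  v4: (1-0.102)·(2.12,-1.53) + 0.102·(3.17,-2.01) = (2.2271,-1.5790)
  v5: (1-0.102)·(4.48,-1.34) + 0.102·(4.82,-1.26) = (4.5147,-1.3318)
Perimeter = Σ |v_{i+1} − v_i|:
  edge 1→2: √(-2.7416² + -1.5036²) = 3.1269 (running 3.1269)
  edge 2→3: √(-1.0734² + -4.5408²) = 4.6659 (running 7.7928)
  edge 3→4: √(3.7439² + 0.3525²) = 3.7605 (running 11.5533)
  edge 4→5: √(2.2876² + 0.2471²) = 2.3009 (running 13.8542)
  edge 5→1: √(-2.2165² + 5.4447²) = 5.8786 (running 19.7328)
Perimeter = 19.7328

Perimeter at t=0.102: 19.7328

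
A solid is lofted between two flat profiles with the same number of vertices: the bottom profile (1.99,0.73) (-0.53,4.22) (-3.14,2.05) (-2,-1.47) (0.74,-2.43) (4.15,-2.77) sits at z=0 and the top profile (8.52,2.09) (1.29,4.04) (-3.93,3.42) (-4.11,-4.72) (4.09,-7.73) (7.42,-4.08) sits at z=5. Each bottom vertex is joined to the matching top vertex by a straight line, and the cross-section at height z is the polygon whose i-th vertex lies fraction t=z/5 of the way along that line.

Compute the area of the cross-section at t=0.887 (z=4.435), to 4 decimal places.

Cross-section at t=0.887: each vertex is (1-t)·p0[i] + t·p1[i].
  v1: (1-0.887)·(1.99,0.73) + 0.887·(8.52,2.09) = (7.7821,1.9363)
  v2: (1-0.887)·(-0.53,4.22) + 0.887·(1.29,4.04) = (1.0843,4.0603)
  v3: (1-0.887)·(-3.14,2.05) + 0.887·(-3.93,3.42) = (-3.8407,3.2652)
  v4: (1-0.887)·(-2,-1.47) + 0.887·(-4.11,-4.72) = (-3.8716,-4.3527)
  v5: (1-0.887)·(0.74,-2.43) + 0.887·(4.09,-7.73) = (3.7114,-7.1311)
  v6: (1-0.887)·(4.15,-2.77) + 0.887·(7.42,-4.08) = (7.0505,-3.9320)
Shoelace sum Σ(x_i·y_{i+1} − x_{i+1}·y_i):
  i=1: 7.7821·4.0603 − 1.0843·1.9363 = +29.4984 (running +29.4984)
  i=2: 1.0843·3.2652 − -3.8407·4.0603 = +19.1352 (running +48.6336)
  i=3: -3.8407·-4.3527 − -3.8716·3.2652 = +29.3591 (running +77.9928)
  i=4: -3.8716·-7.1311 − 3.7114·-4.3527 = +43.7636 (running +121.7563)
  i=5: 3.7114·-3.9320 − 7.0505·-7.1311 = +35.6844 (running +157.4408)
  i=6: 7.0505·1.9363 − 7.7821·-3.9320 = +44.2510 (running +201.6918)
Area = |Σ|/2 = |201.6918|/2 = 100.8459

Area at t=0.887: 100.8459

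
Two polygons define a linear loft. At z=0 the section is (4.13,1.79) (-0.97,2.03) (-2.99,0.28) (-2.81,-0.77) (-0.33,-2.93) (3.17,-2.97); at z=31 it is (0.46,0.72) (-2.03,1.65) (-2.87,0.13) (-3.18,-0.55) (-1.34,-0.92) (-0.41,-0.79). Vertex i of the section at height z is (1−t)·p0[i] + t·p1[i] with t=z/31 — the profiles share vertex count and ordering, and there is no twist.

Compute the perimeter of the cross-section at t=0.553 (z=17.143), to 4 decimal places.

Perimeter at t=0.553: 14.2873

Cross-section at t=0.553: each vertex is (1-t)·p0[i] + t·p1[i].
  v1: (1-0.553)·(4.13,1.79) + 0.553·(0.46,0.72) = (2.1005,1.1983)
  v2: (1-0.553)·(-0.97,2.03) + 0.553·(-2.03,1.65) = (-1.5562,1.8199)
  v3: (1-0.553)·(-2.99,0.28) + 0.553·(-2.87,0.13) = (-2.9236,0.1971)
  v4: (1-0.553)·(-2.81,-0.77) + 0.553·(-3.18,-0.55) = (-3.0146,-0.6483)
  v5: (1-0.553)·(-0.33,-2.93) + 0.553·(-1.34,-0.92) = (-0.8885,-1.8185)
  v6: (1-0.553)·(3.17,-2.97) + 0.553·(-0.41,-0.79) = (1.1903,-1.7645)
Perimeter = Σ |v_{i+1} − v_i|:
  edge 1→2: √(-3.6567² + 0.6216²) = 3.7091 (running 3.7091)
  edge 2→3: √(-1.3675² + -1.6228²) = 2.1221 (running 5.8313)
  edge 3→4: √(-0.0910² + -0.8454²) = 0.8503 (running 6.6815)
  edge 4→5: √(2.1261² + -1.1701²) = 2.4268 (running 9.1083)
  edge 5→6: √(2.0788² + 0.0540²) = 2.0795 (running 11.1878)
  edge 6→1: √(0.9102² + 2.9627²) = 3.0994 (running 14.2873)
Perimeter = 14.2873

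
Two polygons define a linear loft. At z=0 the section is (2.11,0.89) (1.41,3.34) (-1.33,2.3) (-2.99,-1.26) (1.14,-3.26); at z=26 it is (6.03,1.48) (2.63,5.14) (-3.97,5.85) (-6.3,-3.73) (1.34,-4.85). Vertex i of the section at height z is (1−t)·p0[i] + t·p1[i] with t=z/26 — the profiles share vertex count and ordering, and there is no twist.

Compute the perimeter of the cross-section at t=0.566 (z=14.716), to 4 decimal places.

Perimeter at t=0.566: 28.5294

Cross-section at t=0.566: each vertex is (1-t)·p0[i] + t·p1[i].
  v1: (1-0.566)·(2.11,0.89) + 0.566·(6.03,1.48) = (4.3287,1.2239)
  v2: (1-0.566)·(1.41,3.34) + 0.566·(2.63,5.14) = (2.1005,4.3588)
  v3: (1-0.566)·(-1.33,2.3) + 0.566·(-3.97,5.85) = (-2.8242,4.3093)
  v4: (1-0.566)·(-2.99,-1.26) + 0.566·(-6.3,-3.73) = (-4.8635,-2.6580)
  v5: (1-0.566)·(1.14,-3.26) + 0.566·(1.34,-4.85) = (1.2532,-4.1599)
Perimeter = Σ |v_{i+1} − v_i|:
  edge 1→2: √(-2.2282² + 3.1349²) = 3.8461 (running 3.8461)
  edge 2→3: √(-4.9248² + -0.0495²) = 4.9250 (running 8.7711)
  edge 3→4: √(-2.0392² + -6.9673²) = 7.2596 (running 16.0307)
  edge 4→5: √(6.1167² + -1.5019²) = 6.2984 (running 22.3290)
  edge 5→1: √(3.0755² + 5.3839²) = 6.2004 (running 28.5294)
Perimeter = 28.5294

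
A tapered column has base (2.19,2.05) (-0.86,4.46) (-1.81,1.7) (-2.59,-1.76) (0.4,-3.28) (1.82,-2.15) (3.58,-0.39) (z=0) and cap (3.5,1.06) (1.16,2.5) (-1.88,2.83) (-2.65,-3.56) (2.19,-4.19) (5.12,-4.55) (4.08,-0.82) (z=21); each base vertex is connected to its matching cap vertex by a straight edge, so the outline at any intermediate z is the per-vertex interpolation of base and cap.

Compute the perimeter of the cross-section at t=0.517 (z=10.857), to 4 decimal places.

Cross-section at t=0.517: each vertex is (1-t)·p0[i] + t·p1[i].
  v1: (1-0.517)·(2.19,2.05) + 0.517·(3.5,1.06) = (2.8673,1.5382)
  v2: (1-0.517)·(-0.86,4.46) + 0.517·(1.16,2.5) = (0.1843,3.4467)
  v3: (1-0.517)·(-1.81,1.7) + 0.517·(-1.88,2.83) = (-1.8462,2.2842)
  v4: (1-0.517)·(-2.59,-1.76) + 0.517·(-2.65,-3.56) = (-2.6210,-2.6906)
  v5: (1-0.517)·(0.4,-3.28) + 0.517·(2.19,-4.19) = (1.3254,-3.7505)
  v6: (1-0.517)·(1.82,-2.15) + 0.517·(5.12,-4.55) = (3.5261,-3.3908)
  v7: (1-0.517)·(3.58,-0.39) + 0.517·(4.08,-0.82) = (3.8385,-0.6123)
Perimeter = Σ |v_{i+1} − v_i|:
  edge 1→2: √(-2.6829² + 1.9085²) = 3.2925 (running 3.2925)
  edge 2→3: √(-2.0305² + -1.1625²) = 2.3397 (running 5.6322)
  edge 3→4: √(-0.7748² + -4.9748²) = 5.0348 (running 10.6670)
  edge 4→5: √(3.9464² + -1.0599²) = 4.0863 (running 14.7533)
  edge 5→6: √(2.2007² + 0.3597²) = 2.2299 (running 16.9832)
  edge 6→7: √(0.3124² + 2.7785²) = 2.7960 (running 19.7792)
  edge 7→1: √(-0.9712² + 2.1505²) = 2.3596 (running 22.1388)
Perimeter = 22.1388

Perimeter at t=0.517: 22.1388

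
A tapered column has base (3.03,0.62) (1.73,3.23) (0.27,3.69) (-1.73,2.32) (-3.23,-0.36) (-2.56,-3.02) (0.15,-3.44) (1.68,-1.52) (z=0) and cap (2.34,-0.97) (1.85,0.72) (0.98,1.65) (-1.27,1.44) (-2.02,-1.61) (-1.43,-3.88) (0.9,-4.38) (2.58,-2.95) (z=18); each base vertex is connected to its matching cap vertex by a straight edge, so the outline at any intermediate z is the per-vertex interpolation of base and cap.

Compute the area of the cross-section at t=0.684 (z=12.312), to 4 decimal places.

Area at t=0.684: 23.6726

Cross-section at t=0.684: each vertex is (1-t)·p0[i] + t·p1[i].
  v1: (1-0.684)·(3.03,0.62) + 0.684·(2.34,-0.97) = (2.5580,-0.4676)
  v2: (1-0.684)·(1.73,3.23) + 0.684·(1.85,0.72) = (1.8121,1.5132)
  v3: (1-0.684)·(0.27,3.69) + 0.684·(0.98,1.65) = (0.7556,2.2946)
  v4: (1-0.684)·(-1.73,2.32) + 0.684·(-1.27,1.44) = (-1.4154,1.7181)
  v5: (1-0.684)·(-3.23,-0.36) + 0.684·(-2.02,-1.61) = (-2.4024,-1.2150)
  v6: (1-0.684)·(-2.56,-3.02) + 0.684·(-1.43,-3.88) = (-1.7871,-3.6082)
  v7: (1-0.684)·(0.15,-3.44) + 0.684·(0.9,-4.38) = (0.6630,-4.0830)
  v8: (1-0.684)·(1.68,-1.52) + 0.684·(2.58,-2.95) = (2.2956,-2.4981)
Shoelace sum Σ(x_i·y_{i+1} − x_{i+1}·y_i):
  i=1: 2.5580·1.5132 − 1.8121·-0.4676 = +4.7180 (running +4.7180)
  i=2: 1.8121·2.2946 − 0.7556·1.5132 = +3.0147 (running +7.7326)
  i=3: 0.7556·1.7181 − -1.4154·2.2946 = +4.5460 (running +12.2786)
  i=4: -1.4154·-1.2150 − -2.4024·1.7181 = +5.8471 (running +18.1257)
  i=5: -2.4024·-3.6082 − -1.7871·-1.2150 = +6.4970 (running +24.6227)
  i=6: -1.7871·-4.0830 − 0.6630·-3.6082 = +9.6888 (running +34.3116)
  i=7: 0.6630·-2.4981 − 2.2956·-4.0830 = +7.7166 (running +42.0282)
  i=8: 2.2956·-0.4676 − 2.5580·-2.4981 = +5.3170 (running +47.3451)
Area = |Σ|/2 = |47.3451|/2 = 23.6726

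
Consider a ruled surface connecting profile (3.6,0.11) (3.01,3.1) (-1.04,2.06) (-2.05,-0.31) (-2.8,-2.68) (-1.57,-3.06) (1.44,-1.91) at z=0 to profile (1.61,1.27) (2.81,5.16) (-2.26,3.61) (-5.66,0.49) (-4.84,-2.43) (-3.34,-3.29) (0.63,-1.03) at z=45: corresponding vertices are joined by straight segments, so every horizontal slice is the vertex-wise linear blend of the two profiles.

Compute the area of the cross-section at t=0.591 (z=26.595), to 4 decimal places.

Cross-section at t=0.591: each vertex is (1-t)·p0[i] + t·p1[i].
  v1: (1-0.591)·(3.6,0.11) + 0.591·(1.61,1.27) = (2.4239,0.7956)
  v2: (1-0.591)·(3.01,3.1) + 0.591·(2.81,5.16) = (2.8918,4.3175)
  v3: (1-0.591)·(-1.04,2.06) + 0.591·(-2.26,3.61) = (-1.7610,2.9760)
  v4: (1-0.591)·(-2.05,-0.31) + 0.591·(-5.66,0.49) = (-4.1835,0.1628)
  v5: (1-0.591)·(-2.8,-2.68) + 0.591·(-4.84,-2.43) = (-4.0056,-2.5323)
  v6: (1-0.591)·(-1.57,-3.06) + 0.591·(-3.34,-3.29) = (-2.6161,-3.1959)
  v7: (1-0.591)·(1.44,-1.91) + 0.591·(0.63,-1.03) = (0.9613,-1.3899)
Shoelace sum Σ(x_i·y_{i+1} − x_{i+1}·y_i):
  i=1: 2.4239·4.3175 − 2.8918·0.7956 = +8.1645 (running +8.1645)
  i=2: 2.8918·2.9760 − -1.7610·4.3175 = +16.2093 (running +24.3738)
  i=3: -1.7610·0.1628 − -4.1835·2.9760 = +12.1636 (running +36.5374)
  i=4: -4.1835·-2.5323 − -4.0056·0.1628 = +11.2458 (running +47.7833)
  i=5: -4.0056·-3.1959 − -2.6161·-2.5323 = +6.1772 (running +53.9605)
  i=6: -2.6161·-1.3899 − 0.9613·-3.1959 = +6.7083 (running +60.6688)
  i=7: 0.9613·0.7956 − 2.4239·-1.3899 = +4.1338 (running +64.8026)
Area = |Σ|/2 = |64.8026|/2 = 32.4013

Area at t=0.591: 32.4013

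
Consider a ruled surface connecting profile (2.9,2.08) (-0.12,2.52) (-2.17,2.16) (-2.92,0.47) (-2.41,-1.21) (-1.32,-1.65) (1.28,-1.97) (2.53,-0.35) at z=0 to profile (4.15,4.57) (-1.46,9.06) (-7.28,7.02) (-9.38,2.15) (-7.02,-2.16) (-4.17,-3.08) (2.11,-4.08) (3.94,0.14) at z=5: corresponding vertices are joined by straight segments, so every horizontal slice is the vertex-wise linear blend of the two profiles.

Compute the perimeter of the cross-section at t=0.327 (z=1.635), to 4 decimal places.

Cross-section at t=0.327: each vertex is (1-t)·p0[i] + t·p1[i].
  v1: (1-0.327)·(2.9,2.08) + 0.327·(4.15,4.57) = (3.3087,2.8942)
  v2: (1-0.327)·(-0.12,2.52) + 0.327·(-1.46,9.06) = (-0.5582,4.6586)
  v3: (1-0.327)·(-2.17,2.16) + 0.327·(-7.28,7.02) = (-3.8410,3.7492)
  v4: (1-0.327)·(-2.92,0.47) + 0.327·(-9.38,2.15) = (-5.0324,1.0194)
  v5: (1-0.327)·(-2.41,-1.21) + 0.327·(-7.02,-2.16) = (-3.9175,-1.5207)
  v6: (1-0.327)·(-1.32,-1.65) + 0.327·(-4.17,-3.08) = (-2.2520,-2.1176)
  v7: (1-0.327)·(1.28,-1.97) + 0.327·(2.11,-4.08) = (1.5514,-2.6600)
  v8: (1-0.327)·(2.53,-0.35) + 0.327·(3.94,0.14) = (2.9911,-0.1898)
Perimeter = Σ |v_{i+1} − v_i|:
  edge 1→2: √(-3.8669² + 1.7644²) = 4.2504 (running 4.2504)
  edge 2→3: √(-3.2828² + -0.9094²) = 3.4064 (running 7.6568)
  edge 3→4: √(-1.1915² + -2.7299²) = 2.9785 (running 10.6354)
  edge 4→5: √(1.1150² + -2.5400²) = 2.7739 (running 13.4093)
  edge 5→6: √(1.6655² + -0.5970²) = 1.7693 (running 15.1786)
  edge 6→7: √(3.8034² + -0.5424²) = 3.8418 (running 19.0204)
  edge 7→8: √(1.4397² + 2.4702²) = 2.8591 (running 21.8795)
  edge 8→1: √(0.3177² + 3.0840²) = 3.1003 (running 24.9799)
Perimeter = 24.9799

Perimeter at t=0.327: 24.9799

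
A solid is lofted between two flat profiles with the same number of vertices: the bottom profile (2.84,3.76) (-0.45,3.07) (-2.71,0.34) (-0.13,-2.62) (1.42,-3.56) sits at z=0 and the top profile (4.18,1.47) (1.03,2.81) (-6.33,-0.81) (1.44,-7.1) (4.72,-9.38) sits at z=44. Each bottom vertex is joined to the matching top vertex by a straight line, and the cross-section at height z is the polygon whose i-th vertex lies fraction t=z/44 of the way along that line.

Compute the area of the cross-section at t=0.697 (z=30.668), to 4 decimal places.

Cross-section at t=0.697: each vertex is (1-t)·p0[i] + t·p1[i].
  v1: (1-0.697)·(2.84,3.76) + 0.697·(4.18,1.47) = (3.7740,2.1639)
  v2: (1-0.697)·(-0.45,3.07) + 0.697·(1.03,2.81) = (0.5816,2.8888)
  v3: (1-0.697)·(-2.71,0.34) + 0.697·(-6.33,-0.81) = (-5.2331,-0.4616)
  v4: (1-0.697)·(-0.13,-2.62) + 0.697·(1.44,-7.1) = (0.9643,-5.7426)
  v5: (1-0.697)·(1.42,-3.56) + 0.697·(4.72,-9.38) = (3.7201,-7.6165)
Shoelace sum Σ(x_i·y_{i+1} − x_{i+1}·y_i):
  i=1: 3.7740·2.8888 − 0.5816·2.1639 = +9.6438 (running +9.6438)
  i=2: 0.5816·-0.4616 − -5.2331·2.8888 = +14.8490 (running +24.4927)
  i=3: -5.2331·-5.7426 − 0.9643·-0.4616 = +30.4967 (running +54.9894)
  i=4: 0.9643·-7.6165 − 3.7201·-5.7426 = +14.0183 (running +69.0078)
  i=5: 3.7201·2.1639 − 3.7740·-7.6165 = +36.7945 (running +105.8023)
Area = |Σ|/2 = |105.8023|/2 = 52.9011

Area at t=0.697: 52.9011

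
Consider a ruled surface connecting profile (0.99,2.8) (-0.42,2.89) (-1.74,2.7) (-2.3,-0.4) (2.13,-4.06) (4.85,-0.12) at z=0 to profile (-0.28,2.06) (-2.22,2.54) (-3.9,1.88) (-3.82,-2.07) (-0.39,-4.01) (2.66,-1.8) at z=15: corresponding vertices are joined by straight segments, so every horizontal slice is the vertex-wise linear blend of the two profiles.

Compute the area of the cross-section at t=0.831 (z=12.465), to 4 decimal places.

Area at t=0.831: 27.9376

Cross-section at t=0.831: each vertex is (1-t)·p0[i] + t·p1[i].
  v1: (1-0.831)·(0.99,2.8) + 0.831·(-0.28,2.06) = (-0.0654,2.1851)
  v2: (1-0.831)·(-0.42,2.89) + 0.831·(-2.22,2.54) = (-1.9158,2.5991)
  v3: (1-0.831)·(-1.74,2.7) + 0.831·(-3.9,1.88) = (-3.5350,2.0186)
  v4: (1-0.831)·(-2.3,-0.4) + 0.831·(-3.82,-2.07) = (-3.5631,-1.7878)
  v5: (1-0.831)·(2.13,-4.06) + 0.831·(-0.39,-4.01) = (0.0359,-4.0184)
  v6: (1-0.831)·(4.85,-0.12) + 0.831·(2.66,-1.8) = (3.0301,-1.5161)
Shoelace sum Σ(x_i·y_{i+1} − x_{i+1}·y_i):
  i=1: -0.0654·2.5991 − -1.9158·2.1851 = +4.0162 (running +4.0162)
  i=2: -1.9158·2.0186 − -3.5350·2.5991 = +5.3207 (running +9.3369)
  i=3: -3.5350·-1.7878 − -3.5631·2.0186 = +13.5121 (running +22.8491)
  i=4: -3.5631·-4.0184 − 0.0359·-1.7878 = +14.3824 (running +37.2314)
  i=5: 0.0359·-1.5161 − 3.0301·-4.0184 = +12.1219 (running +49.3534)
  i=6: 3.0301·2.1851 − -0.0654·-1.5161 = +6.5219 (running +55.8752)
Area = |Σ|/2 = |55.8752|/2 = 27.9376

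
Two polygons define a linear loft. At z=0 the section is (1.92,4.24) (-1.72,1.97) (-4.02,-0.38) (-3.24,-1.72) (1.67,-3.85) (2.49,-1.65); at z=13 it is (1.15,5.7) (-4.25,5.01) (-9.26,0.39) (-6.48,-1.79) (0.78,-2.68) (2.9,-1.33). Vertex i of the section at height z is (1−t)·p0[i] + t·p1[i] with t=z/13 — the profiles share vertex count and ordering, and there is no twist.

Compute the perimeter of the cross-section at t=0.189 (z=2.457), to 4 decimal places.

Cross-section at t=0.189: each vertex is (1-t)·p0[i] + t·p1[i].
  v1: (1-0.189)·(1.92,4.24) + 0.189·(1.15,5.7) = (1.7745,4.5159)
  v2: (1-0.189)·(-1.72,1.97) + 0.189·(-4.25,5.01) = (-2.1982,2.5446)
  v3: (1-0.189)·(-4.02,-0.38) + 0.189·(-9.26,0.39) = (-5.0104,-0.2345)
  v4: (1-0.189)·(-3.24,-1.72) + 0.189·(-6.48,-1.79) = (-3.8524,-1.7332)
  v5: (1-0.189)·(1.67,-3.85) + 0.189·(0.78,-2.68) = (1.5018,-3.6289)
  v6: (1-0.189)·(2.49,-1.65) + 0.189·(2.9,-1.33) = (2.5675,-1.5895)
Perimeter = Σ |v_{i+1} − v_i|:
  edge 1→2: √(-3.9726² + -1.9714²) = 4.4349 (running 4.4349)
  edge 2→3: √(-2.8122² + -2.7790²) = 3.9537 (running 8.3885)
  edge 3→4: √(1.1580² + -1.4988²) = 1.8940 (running 10.2825)
  edge 4→5: √(5.3541² + -1.8956²) = 5.6798 (running 15.9624)
  edge 5→6: √(1.0657² + 2.0394²) = 2.3010 (running 18.2634)
  edge 6→1: √(-0.7930² + 6.1055²) = 6.1567 (running 24.4201)
Perimeter = 24.4201

Perimeter at t=0.189: 24.4201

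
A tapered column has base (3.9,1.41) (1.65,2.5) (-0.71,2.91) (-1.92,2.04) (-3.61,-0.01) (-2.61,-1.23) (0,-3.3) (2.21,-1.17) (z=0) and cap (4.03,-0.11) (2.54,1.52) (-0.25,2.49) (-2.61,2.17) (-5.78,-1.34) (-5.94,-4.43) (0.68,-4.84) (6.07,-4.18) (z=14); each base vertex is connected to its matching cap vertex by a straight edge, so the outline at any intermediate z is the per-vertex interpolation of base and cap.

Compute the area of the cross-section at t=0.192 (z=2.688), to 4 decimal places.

Cross-section at t=0.192: each vertex is (1-t)·p0[i] + t·p1[i].
  v1: (1-0.192)·(3.9,1.41) + 0.192·(4.03,-0.11) = (3.9250,1.1182)
  v2: (1-0.192)·(1.65,2.5) + 0.192·(2.54,1.52) = (1.8209,2.3118)
  v3: (1-0.192)·(-0.71,2.91) + 0.192·(-0.25,2.49) = (-0.6217,2.8294)
  v4: (1-0.192)·(-1.92,2.04) + 0.192·(-2.61,2.17) = (-2.0525,2.0650)
  v5: (1-0.192)·(-3.61,-0.01) + 0.192·(-5.78,-1.34) = (-4.0266,-0.2654)
  v6: (1-0.192)·(-2.61,-1.23) + 0.192·(-5.94,-4.43) = (-3.2494,-1.8444)
  v7: (1-0.192)·(0,-3.3) + 0.192·(0.68,-4.84) = (0.1306,-3.5957)
  v8: (1-0.192)·(2.21,-1.17) + 0.192·(6.07,-4.18) = (2.9511,-1.7479)
Shoelace sum Σ(x_i·y_{i+1} − x_{i+1}·y_i):
  i=1: 3.9250·2.3118 − 1.8209·1.1182 = +7.0378 (running +7.0378)
  i=2: 1.8209·2.8294 − -0.6217·2.3118 = +6.5891 (running +13.6270)
  i=3: -0.6217·2.0650 − -2.0525·2.8294 = +4.5235 (running +18.1505)
  i=4: -2.0525·-0.2654 − -4.0266·2.0650 = +8.8595 (running +27.0100)
  i=5: -4.0266·-1.8444 − -3.2494·-0.2654 = +6.5645 (running +33.5744)
  i=6: -3.2494·-3.5957 − 0.1306·-1.8444 = +11.9245 (running +45.4989)
  i=7: 0.1306·-1.7479 − 2.9511·-3.5957 = +10.3831 (running +55.8820)
  i=8: 2.9511·1.1182 − 3.9250·-1.7479 = +10.1603 (running +66.0423)
Area = |Σ|/2 = |66.0423|/2 = 33.0212

Area at t=0.192: 33.0212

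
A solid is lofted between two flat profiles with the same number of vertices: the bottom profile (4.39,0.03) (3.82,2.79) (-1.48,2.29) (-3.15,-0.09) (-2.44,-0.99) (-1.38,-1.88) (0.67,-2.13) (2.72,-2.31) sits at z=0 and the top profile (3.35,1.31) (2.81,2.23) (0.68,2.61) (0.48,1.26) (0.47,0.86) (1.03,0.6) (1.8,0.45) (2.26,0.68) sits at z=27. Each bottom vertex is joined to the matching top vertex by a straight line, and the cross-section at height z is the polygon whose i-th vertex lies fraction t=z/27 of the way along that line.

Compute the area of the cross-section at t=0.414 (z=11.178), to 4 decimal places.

Area at t=0.414: 16.0501

Cross-section at t=0.414: each vertex is (1-t)·p0[i] + t·p1[i].
  v1: (1-0.414)·(4.39,0.03) + 0.414·(3.35,1.31) = (3.9594,0.5599)
  v2: (1-0.414)·(3.82,2.79) + 0.414·(2.81,2.23) = (3.4019,2.5582)
  v3: (1-0.414)·(-1.48,2.29) + 0.414·(0.68,2.61) = (-0.5858,2.4225)
  v4: (1-0.414)·(-3.15,-0.09) + 0.414·(0.48,1.26) = (-1.6472,0.4689)
  v5: (1-0.414)·(-2.44,-0.99) + 0.414·(0.47,0.86) = (-1.2353,-0.2241)
  v6: (1-0.414)·(-1.38,-1.88) + 0.414·(1.03,0.6) = (-0.3823,-0.8533)
  v7: (1-0.414)·(0.67,-2.13) + 0.414·(1.8,0.45) = (1.1378,-1.0619)
  v8: (1-0.414)·(2.72,-2.31) + 0.414·(2.26,0.68) = (2.5296,-1.0721)
Shoelace sum Σ(x_i·y_{i+1} − x_{i+1}·y_i):
  i=1: 3.9594·2.5582 − 3.4019·0.5599 = +8.2241 (running +8.2241)
  i=2: 3.4019·2.4225 − -0.5858·2.5582 = +9.7394 (running +17.9635)
  i=3: -0.5858·0.4689 − -1.6472·2.4225 = +3.7156 (running +21.6791)
  i=4: -1.6472·-0.2241 − -1.2353·0.4689 = +0.9483 (running +22.6275)
  i=5: -1.2353·-0.8533 − -0.3823·-0.2241 = +0.9684 (running +23.5958)
  i=6: -0.3823·-1.0619 − 1.1378·-0.8533 = +1.3768 (running +24.9726)
  i=7: 1.1378·-1.0721 − 2.5296·-1.0619 = +1.4662 (running +26.4388)
  i=8: 2.5296·0.5599 − 3.9594·-1.0721 = +5.6614 (running +32.1002)
Area = |Σ|/2 = |32.1002|/2 = 16.0501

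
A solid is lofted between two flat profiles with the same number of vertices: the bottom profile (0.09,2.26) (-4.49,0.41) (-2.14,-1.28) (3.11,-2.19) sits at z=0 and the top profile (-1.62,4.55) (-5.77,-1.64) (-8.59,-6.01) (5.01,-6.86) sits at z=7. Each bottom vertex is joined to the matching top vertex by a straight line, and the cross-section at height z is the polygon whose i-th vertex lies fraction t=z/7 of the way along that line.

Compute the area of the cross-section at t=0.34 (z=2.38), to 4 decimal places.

Cross-section at t=0.34: each vertex is (1-t)·p0[i] + t·p1[i].
  v1: (1-0.34)·(0.09,2.26) + 0.34·(-1.62,4.55) = (-0.4914,3.0386)
  v2: (1-0.34)·(-4.49,0.41) + 0.34·(-5.77,-1.64) = (-4.9252,-0.2870)
  v3: (1-0.34)·(-2.14,-1.28) + 0.34·(-8.59,-6.01) = (-4.3330,-2.8882)
  v4: (1-0.34)·(3.11,-2.19) + 0.34·(5.01,-6.86) = (3.7560,-3.7778)
Shoelace sum Σ(x_i·y_{i+1} − x_{i+1}·y_i):
  i=1: -0.4914·-0.2870 − -4.9252·3.0386 = +15.1067 (running +15.1067)
  i=2: -4.9252·-2.8882 − -4.3330·-0.2870 = +12.9814 (running +28.0881)
  i=3: -4.3330·-3.7778 − 3.7560·-2.8882 = +27.2173 (running +55.3054)
  i=4: 3.7560·3.0386 − -0.4914·-3.7778 = +9.5566 (running +64.8620)
Area = |Σ|/2 = |64.8620|/2 = 32.4310

Area at t=0.34: 32.4310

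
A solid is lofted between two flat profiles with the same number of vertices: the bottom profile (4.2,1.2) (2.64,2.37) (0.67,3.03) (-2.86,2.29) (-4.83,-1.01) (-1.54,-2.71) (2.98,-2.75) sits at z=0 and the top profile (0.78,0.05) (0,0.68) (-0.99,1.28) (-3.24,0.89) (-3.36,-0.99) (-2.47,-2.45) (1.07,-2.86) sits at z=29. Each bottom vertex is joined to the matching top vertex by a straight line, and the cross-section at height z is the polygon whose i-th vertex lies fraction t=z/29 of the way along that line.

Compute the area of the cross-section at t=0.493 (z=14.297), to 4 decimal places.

Cross-section at t=0.493: each vertex is (1-t)·p0[i] + t·p1[i].
  v1: (1-0.493)·(4.2,1.2) + 0.493·(0.78,0.05) = (2.5139,0.6330)
  v2: (1-0.493)·(2.64,2.37) + 0.493·(0,0.68) = (1.3385,1.5368)
  v3: (1-0.493)·(0.67,3.03) + 0.493·(-0.99,1.28) = (-0.1484,2.1673)
  v4: (1-0.493)·(-2.86,2.29) + 0.493·(-3.24,0.89) = (-3.0473,1.5998)
  v5: (1-0.493)·(-4.83,-1.01) + 0.493·(-3.36,-0.99) = (-4.1053,-1.0001)
  v6: (1-0.493)·(-1.54,-2.71) + 0.493·(-2.47,-2.45) = (-1.9985,-2.5818)
  v7: (1-0.493)·(2.98,-2.75) + 0.493·(1.07,-2.86) = (2.0384,-2.8042)
Shoelace sum Σ(x_i·y_{i+1} − x_{i+1}·y_i):
  i=1: 2.5139·1.5368 − 1.3385·0.6330 = +3.0162 (running +3.0162)
  i=2: 1.3385·2.1673 − -0.1484·1.5368 = +3.1289 (running +6.1450)
  i=3: -0.1484·1.5998 − -3.0473·2.1673 = +6.3670 (running +12.5120)
  i=4: -3.0473·-1.0001 − -4.1053·1.5998 = +9.6154 (running +22.1274)
  i=5: -4.1053·-2.5818 − -1.9985·-1.0001 = +8.6004 (running +30.7278)
  i=6: -1.9985·-2.8042 − 2.0384·-2.5818 = +10.8669 (running +41.5947)
  i=7: 2.0384·0.6330 − 2.5139·-2.8042 = +8.3401 (running +49.9347)
Area = |Σ|/2 = |49.9347|/2 = 24.9674

Area at t=0.493: 24.9674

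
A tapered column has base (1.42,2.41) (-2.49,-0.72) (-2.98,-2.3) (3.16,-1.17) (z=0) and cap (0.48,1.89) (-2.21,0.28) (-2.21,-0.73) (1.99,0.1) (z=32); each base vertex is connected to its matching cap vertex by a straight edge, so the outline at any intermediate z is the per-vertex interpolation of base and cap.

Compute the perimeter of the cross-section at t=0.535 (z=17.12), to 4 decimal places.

Cross-section at t=0.535: each vertex is (1-t)·p0[i] + t·p1[i].
  v1: (1-0.535)·(1.42,2.41) + 0.535·(0.48,1.89) = (0.9171,2.1318)
  v2: (1-0.535)·(-2.49,-0.72) + 0.535·(-2.21,0.28) = (-2.3402,-0.1850)
  v3: (1-0.535)·(-2.98,-2.3) + 0.535·(-2.21,-0.73) = (-2.5680,-1.4600)
  v4: (1-0.535)·(3.16,-1.17) + 0.535·(1.99,0.1) = (2.5341,-0.4905)
Perimeter = Σ |v_{i+1} − v_i|:
  edge 1→2: √(-3.2573² + -2.3168²) = 3.9972 (running 3.9972)
  edge 2→3: √(-0.2278² + -1.2750²) = 1.2952 (running 5.2924)
  edge 3→4: √(5.1021² + 0.9695²) = 5.1934 (running 10.4858)
  edge 4→1: √(-1.6170² + 2.6223²) = 3.0808 (running 13.5666)
Perimeter = 13.5666

Perimeter at t=0.535: 13.5666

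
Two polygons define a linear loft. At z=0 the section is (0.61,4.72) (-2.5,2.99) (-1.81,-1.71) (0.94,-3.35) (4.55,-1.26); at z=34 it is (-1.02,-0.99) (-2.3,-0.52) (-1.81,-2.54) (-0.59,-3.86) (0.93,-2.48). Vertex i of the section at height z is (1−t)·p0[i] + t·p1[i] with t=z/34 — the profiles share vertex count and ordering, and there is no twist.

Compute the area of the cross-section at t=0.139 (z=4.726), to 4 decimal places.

Area at t=0.139: 28.2341

Cross-section at t=0.139: each vertex is (1-t)·p0[i] + t·p1[i].
  v1: (1-0.139)·(0.61,4.72) + 0.139·(-1.02,-0.99) = (0.3834,3.9263)
  v2: (1-0.139)·(-2.5,2.99) + 0.139·(-2.3,-0.52) = (-2.4722,2.5021)
  v3: (1-0.139)·(-1.81,-1.71) + 0.139·(-1.81,-2.54) = (-1.8100,-1.8254)
  v4: (1-0.139)·(0.94,-3.35) + 0.139·(-0.59,-3.86) = (0.7273,-3.4209)
  v5: (1-0.139)·(4.55,-1.26) + 0.139·(0.93,-2.48) = (4.0468,-1.4296)
Shoelace sum Σ(x_i·y_{i+1} − x_{i+1}·y_i):
  i=1: 0.3834·2.5021 − -2.4722·3.9263 = +10.6660 (running +10.6660)
  i=2: -2.4722·-1.8254 − -1.8100·2.5021 = +9.0415 (running +19.7075)
  i=3: -1.8100·-3.4209 − 0.7273·-1.8254 = +7.5195 (running +27.2270)
  i=4: 0.7273·-1.4296 − 4.0468·-3.4209 = +12.8039 (running +40.0309)
  i=5: 4.0468·3.9263 − 0.3834·-1.4296 = +16.4372 (running +56.4681)
Area = |Σ|/2 = |56.4681|/2 = 28.2341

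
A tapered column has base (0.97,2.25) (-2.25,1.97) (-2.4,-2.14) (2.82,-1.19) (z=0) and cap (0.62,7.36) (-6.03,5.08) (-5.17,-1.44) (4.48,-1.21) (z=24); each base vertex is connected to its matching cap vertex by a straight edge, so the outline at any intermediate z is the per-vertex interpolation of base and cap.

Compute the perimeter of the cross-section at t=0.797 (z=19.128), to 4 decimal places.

Perimeter at t=0.797: 29.3490

Cross-section at t=0.797: each vertex is (1-t)·p0[i] + t·p1[i].
  v1: (1-0.797)·(0.97,2.25) + 0.797·(0.62,7.36) = (0.6910,6.3227)
  v2: (1-0.797)·(-2.25,1.97) + 0.797·(-6.03,5.08) = (-5.2627,4.4487)
  v3: (1-0.797)·(-2.4,-2.14) + 0.797·(-5.17,-1.44) = (-4.6077,-1.5821)
  v4: (1-0.797)·(2.82,-1.19) + 0.797·(4.48,-1.21) = (4.1430,-1.2059)
Perimeter = Σ |v_{i+1} − v_i|:
  edge 1→2: √(-5.9537² + -1.8740²) = 6.2417 (running 6.2417)
  edge 2→3: √(0.6550² + -6.0308²) = 6.0662 (running 12.3079)
  edge 3→4: √(8.7507² + 0.3762²) = 8.7588 (running 21.0667)
  edge 4→1: √(-3.4520² + 7.5286²) = 8.2823 (running 29.3490)
Perimeter = 29.3490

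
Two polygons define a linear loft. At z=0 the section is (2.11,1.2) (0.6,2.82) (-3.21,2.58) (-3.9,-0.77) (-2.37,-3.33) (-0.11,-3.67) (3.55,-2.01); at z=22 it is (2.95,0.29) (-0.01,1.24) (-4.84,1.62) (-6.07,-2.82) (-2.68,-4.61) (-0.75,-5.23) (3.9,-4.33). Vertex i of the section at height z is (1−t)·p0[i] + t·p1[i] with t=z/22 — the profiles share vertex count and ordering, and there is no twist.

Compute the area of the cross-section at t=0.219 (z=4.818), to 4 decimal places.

Cross-section at t=0.219: each vertex is (1-t)·p0[i] + t·p1[i].
  v1: (1-0.219)·(2.11,1.2) + 0.219·(2.95,0.29) = (2.2940,1.0007)
  v2: (1-0.219)·(0.6,2.82) + 0.219·(-0.01,1.24) = (0.4664,2.4740)
  v3: (1-0.219)·(-3.21,2.58) + 0.219·(-4.84,1.62) = (-3.5670,2.3698)
  v4: (1-0.219)·(-3.9,-0.77) + 0.219·(-6.07,-2.82) = (-4.3752,-1.2189)
  v5: (1-0.219)·(-2.37,-3.33) + 0.219·(-2.68,-4.61) = (-2.4379,-3.6103)
  v6: (1-0.219)·(-0.11,-3.67) + 0.219·(-0.75,-5.23) = (-0.2502,-4.0116)
  v7: (1-0.219)·(3.55,-2.01) + 0.219·(3.9,-4.33) = (3.6266,-2.5181)
Shoelace sum Σ(x_i·y_{i+1} − x_{i+1}·y_i):
  i=1: 2.2940·2.4740 − 0.4664·1.0007 = +5.2085 (running +5.2085)
  i=2: 0.4664·2.3698 − -3.5670·2.4740 = +9.9299 (running +15.1384)
  i=3: -3.5670·-1.2189 − -4.3752·2.3698 = +14.7162 (running +29.8546)
  i=4: -4.3752·-3.6103 − -2.4379·-1.2189 = +12.8243 (running +42.6789)
  i=5: -2.4379·-4.0116 − -0.2502·-3.6103 = +8.8768 (running +51.5557)
  i=6: -0.2502·-2.5181 − 3.6266·-4.0116 = +15.1787 (running +66.7344)
  i=7: 3.6266·1.0007 − 2.2940·-2.5181 = +9.4056 (running +76.1400)
Area = |Σ|/2 = |76.1400|/2 = 38.0700

Area at t=0.219: 38.0700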